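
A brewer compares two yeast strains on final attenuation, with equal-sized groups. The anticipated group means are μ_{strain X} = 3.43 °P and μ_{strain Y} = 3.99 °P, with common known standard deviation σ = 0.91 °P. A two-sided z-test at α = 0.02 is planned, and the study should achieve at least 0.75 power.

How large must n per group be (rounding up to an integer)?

Standardized effect: d = |μ_{strain X} − μ_{strain Y}| / σ = |3.43 − 3.99| / 0.91 = 0.6154
Set Φ(δ − 2.326) = 0.75; then δ − 2.326 = Φ⁻¹(0.75) = 0.674, giving δ = 3.001.
(The Φ(−δ − z_{α/2}) term is vanishingly small for δ > 0 and is dropped in the standard sample-size formula.)
δ = d·√(n/2) ⇒ n = 2(δ/d)² = 2 × (3.001 / 0.6154)² = 47.56.
Rounding up, n = 48 per group.

n = 48 per group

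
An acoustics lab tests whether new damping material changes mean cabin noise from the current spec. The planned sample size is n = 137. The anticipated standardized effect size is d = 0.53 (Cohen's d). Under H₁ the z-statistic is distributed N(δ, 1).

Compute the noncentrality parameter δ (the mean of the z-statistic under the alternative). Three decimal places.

δ = d·√n = 0.53 × √137 = 6.2035

δ ≈ 6.203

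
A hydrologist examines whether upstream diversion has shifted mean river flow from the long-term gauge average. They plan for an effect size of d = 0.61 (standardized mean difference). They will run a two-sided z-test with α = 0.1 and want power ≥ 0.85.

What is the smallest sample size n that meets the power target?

n = 20

Set Φ(δ − 1.645) = 0.85; then δ − 1.645 = Φ⁻¹(0.85) = 1.036, giving δ = 2.681.
(Ignoring the negligible lower-tail rejection probability gives the usual closed-form inversion.)
δ = d·√n ⇒ n = (δ/d)² = (2.681 / 0.61)² = 19.32.
Round up to the next whole unit.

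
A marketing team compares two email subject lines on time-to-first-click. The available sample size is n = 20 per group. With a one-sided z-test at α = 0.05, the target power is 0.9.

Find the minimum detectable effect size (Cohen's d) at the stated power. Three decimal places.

d ≈ 0.925

Required noncentrality: δ = z_{0.05} + z_{0.10} = 1.645 + 1.282 = 2.926.
δ = d·√(n/2) ⇒ d = δ/√(n/2) = 2.926/√(20/2) = 0.9254.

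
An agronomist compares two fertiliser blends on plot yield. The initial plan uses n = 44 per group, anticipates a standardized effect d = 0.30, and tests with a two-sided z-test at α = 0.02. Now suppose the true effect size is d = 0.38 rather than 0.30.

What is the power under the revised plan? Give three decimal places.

With d = 0.38: δ = d·√(n/2) = 0.38 × √(44/2) = 1.7824. Critical value z_{0.01} = 2.326.
Revised power = Φ(δ − 2.326) + Φ(−δ − 2.326) = Φ(-0.544) + Φ(-4.109) = 0.2932 + 0.0000 = 0.2932.

Power ≈ 0.293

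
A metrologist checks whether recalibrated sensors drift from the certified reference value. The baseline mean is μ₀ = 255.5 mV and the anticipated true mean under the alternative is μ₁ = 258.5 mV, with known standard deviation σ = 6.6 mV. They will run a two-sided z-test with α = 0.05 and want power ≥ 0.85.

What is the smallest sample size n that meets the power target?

n = 44

Standardized effect: d = |μ₁ − μ₀| / σ = |258.5 − 255.5| / 6.6 = 0.4545
Set Φ(δ − 1.960) = 0.85; then δ − 1.960 = Φ⁻¹(0.85) = 1.036, giving δ = 2.996.
(For δ > 0 the lower-tail rejection region contributes negligibly to power, so the one-term inversion is standard.)
δ = d·√n ⇒ n = (δ/d)² = (2.996 / 0.4545)² = 43.46.
Round up to the next whole unit.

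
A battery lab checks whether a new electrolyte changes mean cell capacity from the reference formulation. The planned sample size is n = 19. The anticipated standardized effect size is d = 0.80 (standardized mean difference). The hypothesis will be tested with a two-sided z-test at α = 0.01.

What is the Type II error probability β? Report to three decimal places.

β ≈ 0.181

Noncentrality parameter: δ = d·√n = 0.80 × √19 = 3.4871
Two-sided α = 0.01 → critical value z_{0.005} = 2.576.
Power = Φ(δ − 2.576) + Φ(−δ − 2.576) = Φ(0.911) + Φ(-6.063) = 0.8189 + 0.0000 = 0.8189.
Type II error: β = 1 − power = 1 − 0.8189 = 0.1811.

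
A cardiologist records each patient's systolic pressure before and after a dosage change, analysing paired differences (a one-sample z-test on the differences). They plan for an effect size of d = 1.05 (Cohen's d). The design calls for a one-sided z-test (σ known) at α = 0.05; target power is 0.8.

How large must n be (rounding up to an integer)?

Set Φ(δ − 1.645) = 0.8; then δ − 1.645 = Φ⁻¹(0.8) = 0.842, giving δ = 2.486.
δ = d·√n ⇒ n = (δ/d)² = (2.486 / 1.05)² = 5.61.
Rounding up, n = 6.

n = 6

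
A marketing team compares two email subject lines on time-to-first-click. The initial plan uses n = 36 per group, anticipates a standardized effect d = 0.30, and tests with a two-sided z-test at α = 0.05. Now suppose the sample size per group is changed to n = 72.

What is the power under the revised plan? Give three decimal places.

With n = 72 per group: δ = d·√(n/2) = 0.30 × √(72/2) = 1.8000. Critical value z_{0.025} = 1.960.
Revised power = Φ(δ − 1.960) + Φ(−δ − 1.960) = Φ(-0.160) + Φ(-3.760) = 0.4365 + 0.0001 = 0.4365.

Power ≈ 0.437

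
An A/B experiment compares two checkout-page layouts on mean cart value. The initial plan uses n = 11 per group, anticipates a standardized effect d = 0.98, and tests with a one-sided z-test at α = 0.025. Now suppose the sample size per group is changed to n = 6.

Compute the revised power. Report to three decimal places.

With n = 6 per group: δ = d·√(n/2) = 0.98 × √(6/2) = 1.6974. Critical value z_{0.025} = 1.960.
Revised power = Φ(δ − 1.960) = Φ(-0.263) = 0.3964.

Power ≈ 0.396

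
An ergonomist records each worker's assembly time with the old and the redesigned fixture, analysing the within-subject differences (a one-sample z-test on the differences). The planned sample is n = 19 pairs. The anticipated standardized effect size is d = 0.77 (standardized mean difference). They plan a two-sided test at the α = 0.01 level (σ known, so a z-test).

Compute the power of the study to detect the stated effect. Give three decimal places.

Noncentrality parameter: δ = d·√n = 0.77 × √19 = 3.3564
Two-sided α = 0.01 → critical value z_{0.005} = 2.576.
Power = Φ(δ − 2.576) + Φ(−δ − 2.576) = Φ(0.781) + Φ(-5.932) = 0.7825 + 0.0000 = 0.7825.

Power ≈ 0.782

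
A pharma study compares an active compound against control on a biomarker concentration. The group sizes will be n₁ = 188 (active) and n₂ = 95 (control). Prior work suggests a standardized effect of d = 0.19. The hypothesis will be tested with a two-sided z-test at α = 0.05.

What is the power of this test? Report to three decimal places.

Power ≈ 0.326

Noncentrality parameter: δ = d / √(1/n₁ + 1/n₂) = 0.19 / √(1/188 + 1/95) = 1.5094
Two-sided α = 0.05 → critical value z_{0.025} = 1.960.
Power = Φ(δ − 1.960) + Φ(−δ − 1.960) = Φ(-0.451) + Φ(-3.469) = 0.3261 + 0.0003 = 0.3264.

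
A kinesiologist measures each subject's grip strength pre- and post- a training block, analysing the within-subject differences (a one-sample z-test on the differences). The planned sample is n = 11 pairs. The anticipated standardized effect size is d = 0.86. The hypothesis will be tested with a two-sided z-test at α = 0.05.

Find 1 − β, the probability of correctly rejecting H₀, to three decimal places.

Noncentrality parameter: δ = d·√n = 0.86 × √11 = 2.8523
Two-sided α = 0.05 → critical value z_{0.025} = 1.960.
Power = Φ(δ − 1.960) + Φ(−δ − 1.960) = Φ(0.892) + Φ(-4.812) = 0.8139 + 0.0000 = 0.8139.

Power ≈ 0.814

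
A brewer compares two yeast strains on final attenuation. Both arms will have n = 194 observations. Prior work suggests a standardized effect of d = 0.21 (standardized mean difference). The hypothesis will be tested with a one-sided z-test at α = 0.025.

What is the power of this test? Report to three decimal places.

Power ≈ 0.543

Noncentrality parameter: δ = d·√(n/2) = 0.21 × √(194/2) = 2.0683
Critical value for a one-sided test at α = 0.025: z_α = 1.960.
Power = P(Z > 1.960 − δ) = Φ(0.108) = 0.5431.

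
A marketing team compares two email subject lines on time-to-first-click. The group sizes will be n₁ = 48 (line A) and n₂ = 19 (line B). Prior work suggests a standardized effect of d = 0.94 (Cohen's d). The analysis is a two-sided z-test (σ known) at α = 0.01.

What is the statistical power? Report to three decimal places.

Power ≈ 0.814

Noncentrality parameter: δ = d / √(1/n₁ + 1/n₂) = 0.94 / √(1/48 + 1/19) = 3.4681
Two-sided α = 0.01 → critical value z_{0.005} = 2.576.
Power = Φ(δ − 2.576) + Φ(−δ − 2.576) = Φ(0.892) + Φ(-6.044) = 0.8139 + 0.0000 = 0.8139.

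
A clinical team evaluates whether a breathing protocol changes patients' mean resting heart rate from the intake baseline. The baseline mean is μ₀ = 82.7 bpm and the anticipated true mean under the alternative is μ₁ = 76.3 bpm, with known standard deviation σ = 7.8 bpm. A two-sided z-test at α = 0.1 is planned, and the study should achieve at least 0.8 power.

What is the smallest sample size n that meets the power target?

n = 10

Standardized effect: d = |μ₁ − μ₀| / σ = |76.3 − 82.7| / 7.8 = 0.8205
For power 0.8 need Φ(δ − z_{0.05}) = 0.8, so δ = z_{0.05} + z_{0.20} = 1.645 + 0.842 = 2.486.
(The Φ(−δ − z_{α/2}) term is vanishingly small for δ > 0 and is dropped in the standard sample-size formula.)
δ = d·√n ⇒ n = (δ/d)² = (2.486 / 0.8205)² = 9.18.
Round up to the next whole unit.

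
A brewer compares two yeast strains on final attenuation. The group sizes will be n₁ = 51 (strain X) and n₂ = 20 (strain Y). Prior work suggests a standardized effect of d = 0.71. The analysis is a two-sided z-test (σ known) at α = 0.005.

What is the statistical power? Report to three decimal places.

Power ≈ 0.454

Noncentrality parameter: δ = d / √(1/n₁ + 1/n₂) = 0.71 / √(1/51 + 1/20) = 2.6911
Critical value for a two-sided test at α = 0.005: z_{α/2} = 2.807.
Power = Φ(δ − 2.807) + Φ(−δ − 2.807) = Φ(-0.116) + Φ(-5.498) = 0.4539 + 0.0000 = 0.4539.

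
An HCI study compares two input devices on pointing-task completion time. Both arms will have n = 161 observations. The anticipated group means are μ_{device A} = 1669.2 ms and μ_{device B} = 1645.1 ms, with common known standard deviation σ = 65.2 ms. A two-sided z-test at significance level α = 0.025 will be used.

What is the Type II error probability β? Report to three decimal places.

β ≈ 0.141

Standardized effect: d = |μ_{device A} − μ_{device B}| / σ = |1669.2 − 1645.1| / 65.2 = 0.3696
Noncentrality parameter: δ = d·√(n/2) = 0.3696 × √(161/2) = 3.3164
Two-sided α = 0.025 → critical value z_{0.0125} = 2.241.
Power = Φ(δ − 2.241) + Φ(−δ − 2.241) = Φ(1.075) + Φ(-5.558) = 0.8588 + 0.0000 = 0.8588.
Type II error: β = 1 − power = 1 − 0.8588 = 0.1412.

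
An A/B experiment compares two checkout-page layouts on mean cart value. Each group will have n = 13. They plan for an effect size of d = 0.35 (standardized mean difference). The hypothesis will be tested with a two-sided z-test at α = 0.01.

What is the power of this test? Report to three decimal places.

Noncentrality parameter: λ = d·√(n/2) = 0.35 × √(13/2) = 0.8923
Critical value for a two-sided test at α = 0.01: z_{α/2} = 2.576.
Power = Φ(λ − 2.576) + Φ(−λ − 2.576) = Φ(-1.684) + Φ(-3.468) = 0.0461 + 0.0003 = 0.0464.

Power ≈ 0.046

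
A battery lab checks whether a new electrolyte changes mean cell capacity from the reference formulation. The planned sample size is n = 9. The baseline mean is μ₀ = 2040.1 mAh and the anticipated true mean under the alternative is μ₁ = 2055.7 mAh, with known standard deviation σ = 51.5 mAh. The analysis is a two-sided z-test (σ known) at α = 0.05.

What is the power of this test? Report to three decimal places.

Power ≈ 0.149

Standardized effect: d = |μ₁ − μ₀| / σ = |2055.7 − 2040.1| / 51.5 = 0.3029
Noncentrality parameter: λ = d·√n = 0.3029 × √9 = 0.9087
Critical value for a two-sided test at α = 0.05: z_{α/2} = 1.960.
Power = Φ(λ − 1.960) + Φ(−λ − 1.960) = Φ(-1.051) + Φ(-2.869) = 0.1466 + 0.0021 = 0.1486.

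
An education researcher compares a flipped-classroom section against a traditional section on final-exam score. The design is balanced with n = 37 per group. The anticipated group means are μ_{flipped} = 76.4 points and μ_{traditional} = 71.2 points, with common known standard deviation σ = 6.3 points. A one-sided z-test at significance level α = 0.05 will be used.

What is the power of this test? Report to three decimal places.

Standardized effect: d = |μ_{flipped} − μ_{traditional}| / σ = |76.4 − 71.2| / 6.3 = 0.8254
Noncentrality parameter: δ = d·√(n/2) = 0.8254 × √(37/2) = 3.5502
Critical value for a one-sided test at α = 0.05: z_α = 1.645.
Power = Φ(δ − 1.645) = Φ(1.905) = 0.9716.

Power ≈ 0.972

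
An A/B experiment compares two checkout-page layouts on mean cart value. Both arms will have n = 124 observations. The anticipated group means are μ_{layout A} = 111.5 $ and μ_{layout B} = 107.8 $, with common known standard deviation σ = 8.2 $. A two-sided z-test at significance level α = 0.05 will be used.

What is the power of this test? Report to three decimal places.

Standardized effect: d = |μ_{layout A} − μ_{layout B}| / σ = |111.5 − 107.8| / 8.2 = 0.4512
Noncentrality parameter: δ = d·√(n/2) = 0.4512 × √(124/2) = 3.5529
Two-sided α = 0.05 → critical value z_{0.025} = 1.960.
Power = Φ(δ − 1.960) + Φ(−δ − 1.960) = Φ(1.593) + Φ(-5.513) = 0.9444 + 0.0000 = 0.9444.

Power ≈ 0.944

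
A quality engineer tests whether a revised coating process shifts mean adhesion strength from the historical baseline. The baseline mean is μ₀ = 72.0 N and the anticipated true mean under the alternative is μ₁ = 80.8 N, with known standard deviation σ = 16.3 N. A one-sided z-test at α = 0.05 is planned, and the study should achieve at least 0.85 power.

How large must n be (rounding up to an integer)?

n = 25

Standardized effect: d = |μ₁ − μ₀| / σ = |80.8 − 72.0| / 16.3 = 0.5399
For power 0.85 need Φ(δ − z_{0.05}) = 0.85, so δ = z_{0.05} + z_{0.15} = 1.645 + 1.036 = 2.681.
δ = d·√n ⇒ n = (δ/d)² = (2.681 / 0.5399)² = 24.67.
Round up to the next whole unit.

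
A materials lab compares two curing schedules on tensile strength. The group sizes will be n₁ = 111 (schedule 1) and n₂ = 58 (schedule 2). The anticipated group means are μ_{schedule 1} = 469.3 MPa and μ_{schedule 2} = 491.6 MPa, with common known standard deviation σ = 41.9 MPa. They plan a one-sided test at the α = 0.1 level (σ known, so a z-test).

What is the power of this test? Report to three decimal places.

Standardized effect: d = |μ_{schedule 1} − μ_{schedule 2}| / σ = |469.3 − 491.6| / 41.9 = 0.5322
Noncentrality parameter: δ = d / √(1/n₁ + 1/n₂) = 0.5322 / √(1/111 + 1/58) = 3.2849
Critical value for a one-sided test at α = 0.1: z_α = 1.282.
Power = P(Z > 1.282 − δ) = Φ(2.003) = 0.9774.

Power ≈ 0.977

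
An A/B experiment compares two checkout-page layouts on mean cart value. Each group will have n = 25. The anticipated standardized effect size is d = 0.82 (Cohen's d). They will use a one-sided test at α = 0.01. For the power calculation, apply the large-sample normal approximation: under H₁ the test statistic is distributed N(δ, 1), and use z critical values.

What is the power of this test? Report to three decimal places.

Noncentrality parameter: δ = d·√(n/2) = 0.82 × √(25/2) = 2.8991
Critical value for a one-sided test at α = 0.01: z_α = 2.326.
Power = P(Z > 2.326 − δ) = Φ(0.573) = 0.7166.

Power ≈ 0.717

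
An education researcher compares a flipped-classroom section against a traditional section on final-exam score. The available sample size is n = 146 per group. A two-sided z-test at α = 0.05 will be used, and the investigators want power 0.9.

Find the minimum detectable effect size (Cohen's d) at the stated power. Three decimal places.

Required noncentrality: δ = z_{0.025} + z_{0.10} = 1.960 + 1.282 = 3.242.
(Lower-tail contribution to power is negligible for δ > 0.)
δ = d·√(n/2) ⇒ d = δ/√(n/2) = 3.242/√(146/2) = 0.3794.

d ≈ 0.379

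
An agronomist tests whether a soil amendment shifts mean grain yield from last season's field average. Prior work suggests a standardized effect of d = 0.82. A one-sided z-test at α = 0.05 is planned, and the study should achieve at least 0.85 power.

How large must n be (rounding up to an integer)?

Set Φ(δ − 1.645) = 0.85; then δ − 1.645 = Φ⁻¹(0.85) = 1.036, giving δ = 2.681.
δ = d·√n ⇒ n = (δ/d)² = (2.681 / 0.82)² = 10.69.
Rounding up, n = 11.

n = 11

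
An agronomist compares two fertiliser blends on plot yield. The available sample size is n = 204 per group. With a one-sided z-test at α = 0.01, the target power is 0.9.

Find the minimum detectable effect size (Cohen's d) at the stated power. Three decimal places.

Required noncentrality: δ = z_{0.01} + z_{0.10} = 2.326 + 1.282 = 3.608.
δ = d·√(n/2) ⇒ d = δ/√(n/2) = 3.608/√(204/2) = 0.3572.

d ≈ 0.357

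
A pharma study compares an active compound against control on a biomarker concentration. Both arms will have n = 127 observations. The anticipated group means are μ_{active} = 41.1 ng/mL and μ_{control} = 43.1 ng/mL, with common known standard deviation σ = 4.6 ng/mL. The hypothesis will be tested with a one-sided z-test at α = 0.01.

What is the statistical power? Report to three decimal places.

Standardized effect: d = |μ_{active} − μ_{control}| / σ = |41.1 − 43.1| / 4.6 = 0.4348
Noncentrality parameter: δ = d·√(n/2) = 0.4348 × √(127/2) = 3.4646
Critical value for a one-sided test at α = 0.01: z_α = 2.326.
Power = Φ(δ − 2.326) = Φ(1.138) = 0.8725.

Power ≈ 0.873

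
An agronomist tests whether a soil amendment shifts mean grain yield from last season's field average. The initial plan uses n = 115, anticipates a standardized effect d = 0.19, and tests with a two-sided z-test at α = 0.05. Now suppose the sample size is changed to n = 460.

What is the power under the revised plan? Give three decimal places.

With n = 460: δ = d·√n = 0.19 × √460 = 4.0750. Critical value z_{0.025} = 1.960.
Revised power = Φ(δ − 1.960) + Φ(−δ − 1.960) = Φ(2.115) + Φ(-6.035) = 0.9828 + 0.0000 = 0.9828.

Power ≈ 0.983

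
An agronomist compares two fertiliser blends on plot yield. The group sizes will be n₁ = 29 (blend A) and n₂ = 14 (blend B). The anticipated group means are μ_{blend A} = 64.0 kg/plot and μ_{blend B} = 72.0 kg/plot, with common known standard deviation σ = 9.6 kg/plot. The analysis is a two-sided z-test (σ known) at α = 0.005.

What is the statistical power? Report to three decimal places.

Power ≈ 0.403

Standardized effect: d = |μ_{blend A} − μ_{blend B}| / σ = |64.0 − 72.0| / 9.6 = 0.8333
Noncentrality parameter: δ = d / √(1/n₁ + 1/n₂) = 0.8333 / √(1/29 + 1/14) = 2.5606
Critical value for a two-sided test at α = 0.005: z_{α/2} = 2.807.
Power = Φ(δ − 2.807) + Φ(−δ − 2.807) = Φ(-0.246) + Φ(-5.368) = 0.4027 + 0.0000 = 0.4027.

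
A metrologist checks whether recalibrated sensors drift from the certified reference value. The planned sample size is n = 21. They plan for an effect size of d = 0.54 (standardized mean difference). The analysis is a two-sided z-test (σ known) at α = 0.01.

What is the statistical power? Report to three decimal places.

Noncentrality parameter: δ = d·√n = 0.54 × √21 = 2.4746
Critical value for a two-sided test at α = 0.01: z_{α/2} = 2.576.
Power = Φ(δ − 2.576) + Φ(−δ − 2.576) = Φ(-0.101) + Φ(-5.050) = 0.4597 + 0.0000 = 0.4597.

Power ≈ 0.460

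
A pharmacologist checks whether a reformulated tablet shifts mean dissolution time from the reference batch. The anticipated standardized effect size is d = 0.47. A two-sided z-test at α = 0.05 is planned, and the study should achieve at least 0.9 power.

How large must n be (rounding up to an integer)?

Set Φ(δ − 1.960) = 0.9; then δ − 1.960 = Φ⁻¹(0.9) = 1.282, giving δ = 3.242.
(For δ > 0 the lower-tail rejection region contributes negligibly to power, so the one-term inversion is standard.)
δ = d·√n ⇒ n = (δ/d)² = (3.242 / 0.47)² = 47.57.
Round up to the next whole unit.

n = 48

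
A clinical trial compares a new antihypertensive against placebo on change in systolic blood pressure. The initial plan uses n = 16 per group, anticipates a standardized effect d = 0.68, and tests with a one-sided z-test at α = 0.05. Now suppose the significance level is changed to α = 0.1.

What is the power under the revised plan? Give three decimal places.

δ = d·√(n/2) = 0.68 × √(16/2) = 1.9233 (unchanged). New critical value: z_{0.1} = 1.282.
Revised power = P(Z > 1.282 − δ) = Φ(0.642) = 0.7395.

Power ≈ 0.739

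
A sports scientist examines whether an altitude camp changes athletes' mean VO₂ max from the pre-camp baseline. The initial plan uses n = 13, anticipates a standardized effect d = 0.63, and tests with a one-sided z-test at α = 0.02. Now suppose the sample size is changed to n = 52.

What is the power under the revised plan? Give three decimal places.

With n = 52: δ = d·√n = 0.63 × √52 = 4.5430. Critical value z_{0.02} = 2.054.
Revised power = P(Z > 2.054 − δ) = Φ(2.489) = 0.9936.

Power ≈ 0.994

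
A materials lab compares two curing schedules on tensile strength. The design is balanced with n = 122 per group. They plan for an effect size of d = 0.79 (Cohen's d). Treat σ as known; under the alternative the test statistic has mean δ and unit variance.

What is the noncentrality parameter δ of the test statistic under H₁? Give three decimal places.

δ ≈ 6.170

δ = d·√(n/2) = 0.79 × √(122/2) = 6.1701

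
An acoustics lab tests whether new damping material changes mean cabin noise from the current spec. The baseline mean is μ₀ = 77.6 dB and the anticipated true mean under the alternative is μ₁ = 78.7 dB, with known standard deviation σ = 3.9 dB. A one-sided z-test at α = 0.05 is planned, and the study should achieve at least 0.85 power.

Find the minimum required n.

n = 91

Standardized effect: d = |μ₁ − μ₀| / σ = |78.7 − 77.6| / 3.9 = 0.2821
Set Φ(δ − 1.645) = 0.85; then δ − 1.645 = Φ⁻¹(0.85) = 1.036, giving δ = 2.681.
δ = d·√n ⇒ n = (δ/d)² = (2.681 / 0.2821)² = 90.37.
Rounding up, n = 91.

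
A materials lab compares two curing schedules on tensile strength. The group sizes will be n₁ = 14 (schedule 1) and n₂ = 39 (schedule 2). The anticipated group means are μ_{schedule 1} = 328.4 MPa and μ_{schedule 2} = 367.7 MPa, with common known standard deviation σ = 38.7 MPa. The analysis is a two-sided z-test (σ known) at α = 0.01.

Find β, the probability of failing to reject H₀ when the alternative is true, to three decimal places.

Standardized effect: d = |μ_{schedule 1} − μ_{schedule 2}| / σ = |328.4 − 367.7| / 38.7 = 1.0155
Noncentrality parameter: δ = d / √(1/n₁ + 1/n₂) = 1.0155 / √(1/14 + 1/39) = 3.2594
Critical value for a two-sided test at α = 0.01: z_{α/2} = 2.576.
Power = Φ(δ − 2.576) + Φ(−δ − 2.576) = Φ(0.684) + Φ(-5.835) = 0.7529 + 0.0000 = 0.7529.
Type II error: β = 1 − power = 1 − 0.7529 = 0.2471.

β ≈ 0.247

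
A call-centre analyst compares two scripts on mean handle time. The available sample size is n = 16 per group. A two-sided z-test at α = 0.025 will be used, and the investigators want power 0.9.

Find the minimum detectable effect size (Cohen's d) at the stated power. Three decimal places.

Required noncentrality: δ = z_{0.0125} + z_{0.10} = 2.241 + 1.282 = 3.523.
(Lower-tail contribution to power is negligible for δ > 0.)
δ = d·√(n/2) ⇒ d = δ/√(n/2) = 3.523/√(16/2) = 1.2456.

d ≈ 1.246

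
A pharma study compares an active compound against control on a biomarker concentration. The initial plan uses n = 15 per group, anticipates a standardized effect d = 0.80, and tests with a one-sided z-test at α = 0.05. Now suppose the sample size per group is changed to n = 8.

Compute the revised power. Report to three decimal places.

Power ≈ 0.482

With n = 8 per group: δ = d·√(n/2) = 0.80 × √(8/2) = 1.6000. Critical value z_{0.05} = 1.645.
Revised power = Φ(δ − 1.645) = Φ(-0.045) = 0.4821.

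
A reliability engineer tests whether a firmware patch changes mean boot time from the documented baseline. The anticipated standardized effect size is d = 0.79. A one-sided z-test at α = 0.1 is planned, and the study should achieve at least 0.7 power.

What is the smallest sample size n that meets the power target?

For power 0.7 need Φ(δ − z_{0.1}) = 0.7, so δ = z_{0.1} + z_{0.30} = 1.282 + 0.524 = 1.806.
δ = d·√n ⇒ n = (δ/d)² = (1.806 / 0.79)² = 5.23.
Rounding up, n = 6.

n = 6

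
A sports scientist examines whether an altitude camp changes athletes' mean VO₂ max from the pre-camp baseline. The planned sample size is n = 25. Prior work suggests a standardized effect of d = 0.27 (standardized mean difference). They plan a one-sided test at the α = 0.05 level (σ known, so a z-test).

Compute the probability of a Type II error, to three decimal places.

β ≈ 0.616

Noncentrality parameter: δ = d·√n = 0.27 × √25 = 1.3500
Critical value for a one-sided test at α = 0.05: z_α = 1.645.
Power = P(Z > 1.645 − δ) = Φ(-0.295) = 0.3841.
Type II error: β = 1 − power = 1 − 0.3841 = 0.6159.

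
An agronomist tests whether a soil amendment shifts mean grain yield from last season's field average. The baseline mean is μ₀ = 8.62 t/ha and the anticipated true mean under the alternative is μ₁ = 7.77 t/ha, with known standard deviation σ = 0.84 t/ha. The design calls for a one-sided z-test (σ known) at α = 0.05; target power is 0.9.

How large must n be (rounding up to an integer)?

Standardized effect: d = |μ₁ − μ₀| / σ = |7.77 − 8.62| / 0.84 = 1.0119
Set Φ(δ − 1.645) = 0.9; then δ − 1.645 = Φ⁻¹(0.9) = 1.282, giving δ = 2.926.
δ = d·√n ⇒ n = (δ/d)² = (2.926 / 1.0119)² = 8.36.
Rounding up, n = 9.

n = 9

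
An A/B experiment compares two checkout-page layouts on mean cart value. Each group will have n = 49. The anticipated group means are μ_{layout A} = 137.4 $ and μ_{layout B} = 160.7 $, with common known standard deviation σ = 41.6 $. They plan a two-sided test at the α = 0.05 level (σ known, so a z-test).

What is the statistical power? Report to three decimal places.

Power ≈ 0.792

Standardized effect: d = |μ_{layout A} − μ_{layout B}| / σ = |137.4 − 160.7| / 41.6 = 0.5601
Noncentrality parameter: δ = d·√(n/2) = 0.5601 × √(49/2) = 2.7723
Two-sided α = 0.05 → critical value z_{0.025} = 1.960.
Power = Φ(δ − 1.960) + Φ(−δ − 1.960) = Φ(0.812) + Φ(-4.732) = 0.7917 + 0.0000 = 0.7917.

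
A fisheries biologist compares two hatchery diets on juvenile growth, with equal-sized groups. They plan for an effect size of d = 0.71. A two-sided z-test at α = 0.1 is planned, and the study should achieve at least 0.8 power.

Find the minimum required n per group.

n = 25 per group

Set Φ(δ − 1.645) = 0.8; then δ − 1.645 = Φ⁻¹(0.8) = 0.842, giving δ = 2.486.
(The Φ(−δ − z_{α/2}) term is vanishingly small for δ > 0 and is dropped in the standard sample-size formula.)
δ = d·√(n/2) ⇒ n = 2(δ/d)² = 2 × (2.486 / 0.71)² = 24.53.
Rounding up, n = 25 per group.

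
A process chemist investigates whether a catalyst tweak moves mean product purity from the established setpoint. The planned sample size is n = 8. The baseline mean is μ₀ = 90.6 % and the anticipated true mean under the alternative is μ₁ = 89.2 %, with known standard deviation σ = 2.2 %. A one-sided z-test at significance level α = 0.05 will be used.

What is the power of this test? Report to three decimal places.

Standardized effect: d = |μ₁ − μ₀| / σ = |89.2 − 90.6| / 2.2 = 0.6364
Noncentrality parameter: δ = d·√n = 0.6364 × √8 = 1.7999
Critical value for a one-sided test at α = 0.05: z_α = 1.645.
Power = Φ(δ − 1.645) = Φ(0.155) = 0.5616.

Power ≈ 0.562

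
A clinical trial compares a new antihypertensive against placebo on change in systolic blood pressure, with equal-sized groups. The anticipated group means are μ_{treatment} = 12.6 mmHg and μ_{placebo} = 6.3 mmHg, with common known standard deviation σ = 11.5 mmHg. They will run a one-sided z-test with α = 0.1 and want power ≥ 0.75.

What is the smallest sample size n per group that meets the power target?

n = 26 per group

Standardized effect: d = |μ_{treatment} − μ_{placebo}| / σ = |12.6 − 6.3| / 11.5 = 0.5478
For power 0.75 need Φ(δ − z_{0.1}) = 0.75, so δ = z_{0.1} + z_{0.25} = 1.282 + 0.674 = 1.956.
δ = d·√(n/2) ⇒ n = 2(δ/d)² = 2 × (1.956 / 0.5478)² = 25.50.
Rounding up, n = 26 per group.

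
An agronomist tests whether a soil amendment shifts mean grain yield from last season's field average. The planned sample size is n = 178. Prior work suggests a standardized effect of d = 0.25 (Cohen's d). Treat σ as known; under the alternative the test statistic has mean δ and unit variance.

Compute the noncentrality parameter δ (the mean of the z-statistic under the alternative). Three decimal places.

δ = d·√n = 0.25 × √178 = 3.3354

δ ≈ 3.335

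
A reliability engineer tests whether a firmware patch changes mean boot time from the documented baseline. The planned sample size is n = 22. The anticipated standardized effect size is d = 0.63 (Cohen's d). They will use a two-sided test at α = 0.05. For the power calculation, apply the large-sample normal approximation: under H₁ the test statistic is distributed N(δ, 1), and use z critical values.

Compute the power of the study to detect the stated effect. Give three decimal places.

Noncentrality parameter: δ = d·√n = 0.63 × √22 = 2.9550
Critical value for a two-sided test at α = 0.05: z_{α/2} = 1.960.
Power = Φ(δ − 1.960) + Φ(−δ − 1.960) = Φ(0.995) + Φ(-4.915) = 0.8401 + 0.0000 = 0.8401.

Power ≈ 0.840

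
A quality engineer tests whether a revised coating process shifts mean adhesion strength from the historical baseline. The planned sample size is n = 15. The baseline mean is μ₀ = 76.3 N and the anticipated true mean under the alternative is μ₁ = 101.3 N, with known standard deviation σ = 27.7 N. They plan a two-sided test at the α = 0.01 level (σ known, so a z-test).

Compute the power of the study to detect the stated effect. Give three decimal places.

Power ≈ 0.821

Standardized effect: d = |μ₁ − μ₀| / σ = |101.3 − 76.3| / 27.7 = 0.9025
Noncentrality parameter: δ = d·√n = 0.9025 × √15 = 3.4955
Critical value for a two-sided test at α = 0.01: z_{α/2} = 2.576.
Power = Φ(δ − 2.576) + Φ(−δ − 2.576) = Φ(0.920) + Φ(-6.071) = 0.8211 + 0.0000 = 0.8211.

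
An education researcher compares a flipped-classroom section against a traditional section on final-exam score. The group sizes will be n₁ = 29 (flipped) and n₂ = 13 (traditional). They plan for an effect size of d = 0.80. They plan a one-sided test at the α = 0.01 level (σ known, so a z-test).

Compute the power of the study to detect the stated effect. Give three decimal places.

Noncentrality parameter: δ = d / √(1/n₁ + 1/n₂) = 0.80 / √(1/29 + 1/13) = 2.3968
Critical value for a one-sided test at α = 0.01: z_α = 2.326.
Power = Φ(δ − 2.326) = Φ(0.070) = 0.5281.

Power ≈ 0.528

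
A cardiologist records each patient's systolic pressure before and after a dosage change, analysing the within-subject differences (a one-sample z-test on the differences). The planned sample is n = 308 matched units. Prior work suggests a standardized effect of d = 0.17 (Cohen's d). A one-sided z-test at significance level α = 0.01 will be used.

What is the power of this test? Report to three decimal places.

Noncentrality parameter: δ = d·√n = 0.17 × √308 = 2.9835
Critical value for a one-sided test at α = 0.01: z_α = 2.326.
Power = P(Z > 2.326 − δ) = Φ(0.657) = 0.7445.

Power ≈ 0.744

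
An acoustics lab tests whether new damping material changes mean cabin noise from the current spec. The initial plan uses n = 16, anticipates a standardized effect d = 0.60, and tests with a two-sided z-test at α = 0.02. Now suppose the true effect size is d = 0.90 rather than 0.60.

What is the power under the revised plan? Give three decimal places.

With d = 0.90: δ = d·√n = 0.90 × √16 = 3.6000. Critical value z_{0.01} = 2.326.
Revised power = Φ(δ − 2.326) + Φ(−δ − 2.326) = Φ(1.274) + Φ(-5.926) = 0.8986 + 0.0000 = 0.8986.

Power ≈ 0.899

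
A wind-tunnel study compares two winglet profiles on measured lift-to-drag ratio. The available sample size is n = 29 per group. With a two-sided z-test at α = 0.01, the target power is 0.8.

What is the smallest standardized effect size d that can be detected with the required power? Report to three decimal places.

Need Φ(δ − 2.576) = 0.8, so δ = 2.576 + 0.842 = 3.417.
(The second rejection-region term Φ(−δ − z_{α/2}) is negligible and dropped.)
δ = d·√(n/2) ⇒ d = δ/√(n/2) = 3.417/√(29/2) = 0.8975.

d ≈ 0.897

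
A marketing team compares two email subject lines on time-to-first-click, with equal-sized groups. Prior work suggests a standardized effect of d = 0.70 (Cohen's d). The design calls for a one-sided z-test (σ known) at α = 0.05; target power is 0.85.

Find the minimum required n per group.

For power 0.85 need Φ(δ − z_{0.05}) = 0.85, so δ = z_{0.05} + z_{0.15} = 1.645 + 1.036 = 2.681.
δ = d·√(n/2) ⇒ n = 2(δ/d)² = 2 × (2.681 / 0.70)² = 29.34.
Rounding up, n = 30 per group.

n = 30 per group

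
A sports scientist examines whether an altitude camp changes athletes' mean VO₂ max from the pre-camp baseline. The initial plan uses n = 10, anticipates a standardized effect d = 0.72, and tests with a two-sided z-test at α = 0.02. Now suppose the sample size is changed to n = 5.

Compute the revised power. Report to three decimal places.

With n = 5: δ = d·√n = 0.72 × √5 = 1.6100. Critical value z_{0.01} = 2.326.
Revised power = Φ(δ − 2.326) + Φ(−δ − 2.326) = Φ(-0.716) + Φ(-3.936) = 0.2369 + 0.0000 = 0.2369.

Power ≈ 0.237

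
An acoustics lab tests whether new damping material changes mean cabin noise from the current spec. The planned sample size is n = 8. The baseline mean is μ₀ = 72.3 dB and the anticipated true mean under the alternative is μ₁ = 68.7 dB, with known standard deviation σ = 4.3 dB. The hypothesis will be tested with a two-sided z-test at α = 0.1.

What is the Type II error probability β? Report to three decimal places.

β ≈ 0.235

Standardized effect: d = |μ₁ − μ₀| / σ = |68.7 − 72.3| / 4.3 = 0.8372
Noncentrality parameter: δ = d·√n = 0.8372 × √8 = 2.3680
Critical value for a two-sided test at α = 0.1: z_{α/2} = 1.645.
Power = Φ(δ − 1.645) + Φ(−δ − 1.645) = Φ(0.723) + Φ(-4.013) = 0.7652 + 0.0000 = 0.7652.
Type II error: β = 1 − power = 1 − 0.7652 = 0.2348.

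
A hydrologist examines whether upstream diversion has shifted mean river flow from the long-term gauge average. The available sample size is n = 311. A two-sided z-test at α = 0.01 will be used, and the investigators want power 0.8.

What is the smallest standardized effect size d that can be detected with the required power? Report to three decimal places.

Need Φ(δ − 2.576) = 0.8, so δ = 2.576 + 0.842 = 3.417.
(The second rejection-region term Φ(−δ − z_{α/2}) is negligible and dropped.)
δ = d·√n ⇒ d = δ/√n = 3.417/√311 = 0.1938.

d ≈ 0.194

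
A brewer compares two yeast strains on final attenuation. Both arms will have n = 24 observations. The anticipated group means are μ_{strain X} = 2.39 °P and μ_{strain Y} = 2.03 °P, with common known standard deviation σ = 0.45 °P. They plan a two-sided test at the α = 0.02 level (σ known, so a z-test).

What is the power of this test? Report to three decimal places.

Standardized effect: d = |μ_{strain X} − μ_{strain Y}| / σ = |2.39 − 2.03| / 0.45 = 0.8000
Noncentrality parameter: δ = d·√(n/2) = 0.8000 × √(24/2) = 2.7713
Critical value for a two-sided test at α = 0.02: z_{α/2} = 2.326.
Power = Φ(δ − 2.326) + Φ(−δ − 2.326) = Φ(0.445) + Φ(-5.098) = 0.6718 + 0.0000 = 0.6718.

Power ≈ 0.672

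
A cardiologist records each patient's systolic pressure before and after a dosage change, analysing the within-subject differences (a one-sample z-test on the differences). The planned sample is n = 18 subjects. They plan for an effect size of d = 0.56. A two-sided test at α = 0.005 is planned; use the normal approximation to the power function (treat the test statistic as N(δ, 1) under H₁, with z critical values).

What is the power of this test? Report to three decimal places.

Noncentrality parameter: δ = d·√n = 0.56 × √18 = 2.3759
Two-sided α = 0.005 → critical value z_{0.0025} = 2.807.
Power = Φ(δ − 2.807) + Φ(−δ − 2.807) = Φ(-0.431) + Φ(-5.183) = 0.3332 + 0.0000 = 0.3332.

Power ≈ 0.333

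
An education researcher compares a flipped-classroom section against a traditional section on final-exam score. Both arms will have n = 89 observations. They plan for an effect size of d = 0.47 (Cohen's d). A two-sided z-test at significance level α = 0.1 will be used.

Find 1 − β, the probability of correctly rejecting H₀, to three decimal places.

Power ≈ 0.932

Noncentrality parameter: δ = d·√(n/2) = 0.47 × √(89/2) = 3.1353
Two-sided α = 0.1 → critical value z_{0.05} = 1.645.
Power = Φ(δ − 1.645) + Φ(−δ − 1.645) = Φ(1.490) + Φ(-4.780) = 0.9319 + 0.0000 = 0.9319.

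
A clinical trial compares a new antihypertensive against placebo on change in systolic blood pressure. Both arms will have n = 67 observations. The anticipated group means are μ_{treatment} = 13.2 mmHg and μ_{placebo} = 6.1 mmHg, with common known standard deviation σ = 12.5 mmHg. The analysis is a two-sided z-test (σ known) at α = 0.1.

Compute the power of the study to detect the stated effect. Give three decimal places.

Standardized effect: d = |μ_{treatment} − μ_{placebo}| / σ = |13.2 − 6.1| / 12.5 = 0.5680
Noncentrality parameter: δ = d·√(n/2) = 0.5680 × √(67/2) = 3.2875
Critical value for a two-sided test at α = 0.1: z_{α/2} = 1.645.
Power = Φ(δ − 1.645) + Φ(−δ − 1.645) = Φ(1.643) + Φ(-4.932) = 0.9498 + 0.0000 = 0.9498.

Power ≈ 0.950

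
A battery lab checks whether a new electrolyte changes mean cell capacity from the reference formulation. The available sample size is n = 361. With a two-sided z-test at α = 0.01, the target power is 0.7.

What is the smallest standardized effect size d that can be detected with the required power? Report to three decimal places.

d ≈ 0.163

Need Φ(δ − 2.576) = 0.7, so δ = 2.576 + 0.524 = 3.100.
(The second rejection-region term Φ(−δ − z_{α/2}) is negligible and dropped.)
δ = d·√n ⇒ d = δ/√n = 3.100/√361 = 0.1632.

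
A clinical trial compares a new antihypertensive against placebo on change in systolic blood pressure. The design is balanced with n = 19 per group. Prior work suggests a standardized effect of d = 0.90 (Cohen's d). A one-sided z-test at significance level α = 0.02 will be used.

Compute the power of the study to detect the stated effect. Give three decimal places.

Power ≈ 0.764

Noncentrality parameter: δ = d·√(n/2) = 0.90 × √(19/2) = 2.7740
One-sided α = 0.02 → critical value z_{0.02} = 2.054.
Power = P(Z > 2.054 − δ) = Φ(0.720) = 0.7643.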